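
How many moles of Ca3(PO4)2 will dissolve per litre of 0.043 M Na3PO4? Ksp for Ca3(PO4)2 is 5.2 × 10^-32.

Ca3(PO4)2(s) <=> 3 Ca^2+ + 2 PO4^3-
Ksp = [Ca^2+]^3[PO4^3-]^2
If s mol/L dissolves here, [Ca^2+] = 3s, [PO4^3-] = 0.043 + 2s ≈ 0.043 (Ksp is small, so little additional dissolves).
Ksp ≈ (3s)^3 × (0.043)^2
s = 1.0 x 10^-10 M
Check: 2s = 2.0 × 10^-10 ≪ 0.043, so the approximation is valid.

s ≈ 1.0e-10 M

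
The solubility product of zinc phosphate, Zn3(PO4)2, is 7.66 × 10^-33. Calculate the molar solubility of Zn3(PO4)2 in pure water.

Zn3(PO4)2(s) ⇌ 3 Zn^2+(aq) + 2 PO4^3-(aq)
Ksp = [Zn^2+]^3[PO4^3-]^2
With molar solubility s: [Zn^2+] = 3s, [PO4^3-] = 2s.
Ksp = (3s)^3(2s)^2 = 108s^5
s^5 = 7.66 × 10^-33 / 108, so s = 1.48 × 10^-7 M

s ≈ 1.48e-7 M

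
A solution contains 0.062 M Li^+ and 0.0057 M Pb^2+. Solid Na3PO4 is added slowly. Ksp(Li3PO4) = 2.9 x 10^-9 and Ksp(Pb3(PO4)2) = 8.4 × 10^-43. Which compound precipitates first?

Pb3(PO4)2

Each salt begins to precipitate when Q = Ksp, i.e. when [PO4^3-] reaches its threshold.
For Li3PO4: 2.9 x 10^-9 = (0.062)^3 × [PO4^3-]  ⇒  [PO4^3-] = 1.2 x 10^-5 M.
For Pb3(PO4)2: 8.4 × 10^-43 = (0.0057)^3 × [PO4^3-]^2  ⇒  [PO4^3-] = 2.1 × 10^-18 M.
The salt with the lower threshold [PO4^3-] precipitates first: Pb3(PO4)2.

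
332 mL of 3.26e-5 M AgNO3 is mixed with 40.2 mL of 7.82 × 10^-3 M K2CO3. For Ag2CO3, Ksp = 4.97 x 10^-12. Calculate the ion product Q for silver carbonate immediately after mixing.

7.14 × 10^-13

Total volume = 332 + 40.2 = 372.2 mL.
[Ag^+] = 3.26 × 10^-5 × (332/372.2) = 2.908 × 10^-5 M
[CO3^2-] = 7.82 × 10^-3 × (40.2/372.2) = 8.446 × 10^-4 M
Ag2CO3(s) ⇌ 2 Ag^+(aq) + CO3^2-(aq), so Q = [Ag^+]^2[CO3^2-]
Q = (2.908 x 10^-5)^2(8.446 x 10^-4) = 7.14 × 10^-13
Q < Ksp, so no precipitate of Ag2CO3 forms.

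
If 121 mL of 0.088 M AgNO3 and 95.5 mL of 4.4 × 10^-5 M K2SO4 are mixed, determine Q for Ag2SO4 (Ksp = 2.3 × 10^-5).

Total volume = 121 + 95.5 = 216.5 mL.
[Ag^+] = 8.8 × 10^-2 × (121/216.5) = 4.92 × 10^-2 M
[SO4^2-] = 4.4 x 10^-5 × (95.5/216.5) = 1.94 x 10^-5 M
Ag2SO4(s) ⇌ 2 Ag^+(aq) + SO4^2-(aq), so Q = [Ag^+]^2[SO4^2-]
Q = (4.92 × 10^-2)^2(1.94 x 10^-5) = 4.7 × 10^-8
Q < Ksp, so no precipitate of Ag2SO4 forms.

Q = 4.7 × 10^-8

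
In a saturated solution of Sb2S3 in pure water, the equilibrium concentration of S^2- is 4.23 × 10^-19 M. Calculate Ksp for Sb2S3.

Sb2S3(s) ⇌ 2 Sb^3+(aq) + 3 S^2-(aq)
Stoichiometry gives [Sb^3+] = (2/3)[S^2-] = 2.820 × 10^-19 M.
Ksp = [Sb^3+]^2[S^2-]^3
Ksp = (2.820 × 10^-19)^2 × (4.23 × 10^-19)^3 = 6.02 x 10^-93

6.02e-93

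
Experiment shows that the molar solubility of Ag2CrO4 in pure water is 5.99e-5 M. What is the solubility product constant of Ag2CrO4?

Ag2CrO4(s) <=> 2 Ag^+ + CrO4^2-
If s mol/L of Ag2CrO4 dissolves, [Ag^+] = 2s and [CrO4^2-] = s.
Ksp = [Ag^+]^2[CrO4^2-]
So Ksp = (2s)^2 × s = 4s^3
With s = 5.99 × 10^-5: Ksp = 8.60 × 10^-13

Ksp ≈ 8.60 × 10^-13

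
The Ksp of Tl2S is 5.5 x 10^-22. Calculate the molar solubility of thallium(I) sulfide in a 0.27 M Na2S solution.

s ≈ 2.3 × 10^-11 M

Tl2S(s) <=> 2 Tl^+ + S^2-
Ksp = [Tl^+]^2[S^2-]
If s mol/L dissolves here, [Tl^+] = 2s, [S^2-] = 0.27 + s ≈ 0.27 (common-ion effect: S^2- is already 0.27 M).
Ksp ≈ (2s)^2 × 0.27
s = 2.3 × 10^-11 M
Check: s = 2.3 × 10^-11 ≪ 0.27, so the approximation is valid.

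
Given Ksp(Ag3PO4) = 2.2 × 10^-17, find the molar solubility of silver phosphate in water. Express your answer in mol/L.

3.0 × 10^-5 M

Ag3PO4(s) ⇌ 3 Ag^+(aq) + PO4^3-(aq)
Ksp = [Ag^+]^3[PO4^3-]
With molar solubility s: [Ag^+] = 3s, [PO4^3-] = s.
Ksp = (3s)^3s = 27s^4
s^4 = 2.2 × 10^-17 / 27, so s = 3.0 x 10^-5 M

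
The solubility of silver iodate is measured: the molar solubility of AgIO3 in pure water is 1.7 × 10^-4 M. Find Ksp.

AgIO3(s) ⇌ Ag^+(aq) + IO3^-(aq)
For each mole of AgIO3 that dissolves: [Ag^+] = s, [IO3^-] = s.
Ksp = [Ag^+][IO3^-]
Ksp = s^2
Ksp = (1.7 x 10^-4)^2 = 2.9 × 10^-8

Ksp ≈ 2.9 × 10^-8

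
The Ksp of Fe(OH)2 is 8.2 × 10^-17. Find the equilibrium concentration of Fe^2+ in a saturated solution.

[Fe^2+] ≈ 2.7 × 10^-6 M

Fe(OH)2(s) ⇌ Fe^2+(aq) + 2 OH^-(aq)
Ksp = [Fe^2+][OH^-]^2
Let s = molar solubility. Then [Fe^2+] = s and [OH^-] = 2s.
Ksp = s(2s)^2 = 4s^3
s = (8.2 × 10^-17 / 4)^(1/3) = 2.74 × 10^-6 M
[Fe^2+] = s = 2.7 x 10^-6 M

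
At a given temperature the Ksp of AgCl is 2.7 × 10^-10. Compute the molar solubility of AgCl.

s ≈ 1.6e-5 M

AgCl(s) ⇌ Ag^+ + Cl^-
Ksp = [Ag^+][Cl^-]
For each mole of AgCl that dissolves: [Ag^+] = s, [Cl^-] = s.
Ksp = s^2
s = (2.7 × 10^-10)^(1/2) = 1.6 x 10^-5 M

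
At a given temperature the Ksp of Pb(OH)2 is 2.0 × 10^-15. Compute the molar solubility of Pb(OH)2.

Pb(OH)2(s) ⇌ Pb^2+(aq) + 2 OH^-(aq)
Ksp = [Pb^2+][OH^-]^2
With molar solubility s: [Pb^2+] = s, [OH^-] = 2s.
Ksp = s(2s)^2 = 4s^3
s = (2.0 × 10^-15 / 4)^(1/3) = 7.9 × 10^-6 M

s = 7.9 × 10^-6 M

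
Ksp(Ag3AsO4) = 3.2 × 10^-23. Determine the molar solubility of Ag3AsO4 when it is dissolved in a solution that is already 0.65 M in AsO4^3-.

Ag3AsO4(s) <=> 3 Ag^+(aq) + AsO4^3-(aq)
Ksp = [Ag^+]^3[AsO4^3-]
Let s = moles of Ag3AsO4 that dissolve per litre. [Ag^+] = 3s, [AsO4^3-] = 0.65 + s ≈ 0.65 (common-ion effect: AsO4^3- is already 0.65 M).
Ksp ≈ (3s)^3 × 0.65
s = 1.2 × 10^-8 M
Check: s = 1.2 × 10^-8 ≪ 0.65, so the approximation is valid.

1.2 × 10^-8 M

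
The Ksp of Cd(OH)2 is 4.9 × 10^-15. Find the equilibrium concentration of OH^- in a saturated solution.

2.1e-5 M

Cd(OH)2(s) ⇌ Cd^2+ + 2 OH^-
Ksp = [Cd^2+][OH^-]^2
For each mole of Cd(OH)2 that dissolves: [Cd^2+] = s, [OH^-] = 2s.
Ksp = s(2s)^2 = 4s^3
s = (4.9 × 10^-15 / 4)^(1/3) = 1.07 × 10^-5 M
[OH^-] = 2s = 2.1 × 10^-5 M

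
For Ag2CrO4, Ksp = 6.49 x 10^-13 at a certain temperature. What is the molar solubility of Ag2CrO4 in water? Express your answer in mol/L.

Ag2CrO4(s) ⇌ 2 Ag^+(aq) + CrO4^2-(aq)
Ksp = [Ag^+]^2[CrO4^2-]
If s mol/L of Ag2CrO4 dissolves, [Ag^+] = 2s and [CrO4^2-] = s.
Substituting: Ksp = (2s)^2s = 4s^3
s^3 = 6.49 x 10^-13 / 4, so s = 5.45 x 10^-5 M

5.45 × 10^-5 M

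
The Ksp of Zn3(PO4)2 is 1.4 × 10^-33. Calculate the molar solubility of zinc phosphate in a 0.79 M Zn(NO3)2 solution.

s = 2.7 × 10^-17 M

Zn3(PO4)2(s) ⇌ 3 Zn^2+ + 2 PO4^3-
Ksp = [Zn^2+]^3[PO4^3-]^2
If s mol/L dissolves here, [Zn^2+] = 0.79 + 3s ≈ 0.79, [PO4^3-] = 2s (since Zn^2+ from Zn(NO3)2 dominates).
Ksp ≈ (0.79)^3 × (2s)^2
s = 2.7 x 10^-17 M
Check: 3s = 8.0 x 10^-17 ≪ 0.79, so the approximation is valid.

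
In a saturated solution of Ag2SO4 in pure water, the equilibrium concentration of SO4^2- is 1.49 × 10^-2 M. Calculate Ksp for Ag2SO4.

1.32 × 10^-5

Ag2SO4(s) ⇌ 2 Ag^+ + SO4^2-
Stoichiometry gives [Ag^+] = (2/1)[SO4^2-] = 2.980 × 10^-2 M.
Ksp = [Ag^+]^2[SO4^2-]
Ksp = (2.980 × 10^-2)^2 × 1.49 × 10^-2 = 1.32 × 10^-5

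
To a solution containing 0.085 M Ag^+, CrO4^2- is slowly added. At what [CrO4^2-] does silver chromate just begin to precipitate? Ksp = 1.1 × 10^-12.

[CrO4^2-] ≈ 1.5 × 10^-10 M

Ag2CrO4(s) ⇌ 2 Ag^+ + CrO4^2-
Ksp = [Ag^+]^2[CrO4^2-]
Precipitation begins when Q = Ksp. With [Ag^+] = 0.085 M:
1.1 × 10^-12 = (0.085)^2 × [CrO4^2-]
[CrO4^2-] = (1.1 × 10^-12 / 7.23 × 10^-3) = 1.5 × 10^-10 M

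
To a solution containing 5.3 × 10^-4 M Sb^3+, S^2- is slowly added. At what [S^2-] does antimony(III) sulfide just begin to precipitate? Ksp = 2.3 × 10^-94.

[S^2-] ≈ 9.4 x 10^-30 M

Sb2S3(s) ⇌ 2 Sb^3+(aq) + 3 S^2-(aq)
Ksp = [Sb^3+]^2[S^2-]^3
Precipitation begins when Q = Ksp. With [Sb^3+] = 5.3 × 10^-4 M:
2.3 × 10^-94 = (5.3 × 10^-4)^2 × [S^2-]^3
[S^2-] = (2.3 × 10^-94 / 2.81 x 10^-7)^(1/3) = 9.4 × 10^-30 M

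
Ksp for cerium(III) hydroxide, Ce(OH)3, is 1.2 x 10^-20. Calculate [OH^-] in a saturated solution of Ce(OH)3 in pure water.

Ce(OH)3(s) <=> Ce^3+ + 3 OH^-
Ksp = [Ce^3+][OH^-]^3
Let s = molar solubility. Then [Ce^3+] = s and [OH^-] = 3s.
Ksp = s(3s)^3 = 27s^4
Solving, s = (1.2 x 10^-20/27)^(1/4) = 4.59 × 10^-6 M
[OH^-] = 3s = 1.4 × 10^-5 M

[OH^-] ≈ 1.4 × 10^-5 M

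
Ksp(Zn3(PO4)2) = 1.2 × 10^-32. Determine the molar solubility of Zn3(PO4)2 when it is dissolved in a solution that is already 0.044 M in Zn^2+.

s ≈ 5.9 × 10^-15 M

Zn3(PO4)2(s) ⇌ 3 Zn^2+ + 2 PO4^3-
Ksp = [Zn^2+]^3[PO4^3-]^2
Let s be the molar solubility in this solution. [Zn^2+] = 0.044 + 3s ≈ 0.044, [PO4^3-] = 2s (since the Zn^2+ already present dominates).
Ksp ≈ (0.044)^3 × (2s)^2
s = 5.9 × 10^-15 M
Check: 3s = 1.8 × 10^-14 ≪ 0.044, so the approximation is valid.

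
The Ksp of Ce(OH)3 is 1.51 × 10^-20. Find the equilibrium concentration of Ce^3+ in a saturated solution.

4.86 × 10^-6 M

Ce(OH)3(s) ⇌ Ce^3+ + 3 OH^-
Ksp = [Ce^3+][OH^-]^3
If s mol/L of Ce(OH)3 dissolves, [Ce^3+] = s and [OH^-] = 3s.
Ksp = s(3s)^3 = 27s^4
Solving, s = (1.51 × 10^-20/27)^(1/4) = 4.863 × 10^-6 M
[Ce^3+] = s = 4.86 x 10^-6 M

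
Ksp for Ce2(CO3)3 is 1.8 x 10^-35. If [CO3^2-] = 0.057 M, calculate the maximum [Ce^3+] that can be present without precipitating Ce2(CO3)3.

[Ce^3+] = 3.1e-16 M

Ce2(CO3)3(s) ⇌ 2 Ce^3+ + 3 CO3^2-
Ksp = [Ce^3+]^2[CO3^2-]^3
Precipitation begins when Q = Ksp. With [CO3^2-] = 0.057 M:
1.8 x 10^-35 = (0.057)^3 × [Ce^3+]^2
[Ce^3+] = (1.8 x 10^-35 / 1.85 × 10^-4)^(1/2) = 3.1 × 10^-16 M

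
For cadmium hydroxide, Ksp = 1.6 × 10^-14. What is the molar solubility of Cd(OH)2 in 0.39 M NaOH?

Cd(OH)2(s) <=> Cd^2+ + 2 OH^-
Ksp = [Cd^2+][OH^-]^2
Let s be the molar solubility in this solution. [Cd^2+] = s, [OH^-] = 0.39 + 2s ≈ 0.39 (since OH^- from NaOH dominates).
Ksp ≈ s × (0.39)^2
s = 1.1 × 10^-13 M
Check: 2s = 2.1 x 10^-13 ≪ 0.39, so the approximation is valid.

1.1e-13 M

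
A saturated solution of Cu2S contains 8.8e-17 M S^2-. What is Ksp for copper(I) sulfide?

Cu2S(s) ⇌ 2 Cu^+ + S^2-
Stoichiometry gives [Cu^+] = (2/1)[S^2-] = 1.76 x 10^-16 M.
Ksp = [Cu^+]^2[S^2-]
Ksp = (1.76 × 10^-16)^2 × 8.8 × 10^-17 = 2.7 x 10^-48

Ksp = 2.7e-48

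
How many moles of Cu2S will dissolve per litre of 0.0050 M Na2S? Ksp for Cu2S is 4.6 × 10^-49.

s = 4.8 × 10^-24 M

Cu2S(s) ⇌ 2 Cu^+ + S^2-
Ksp = [Cu^+]^2[S^2-]
Let s be the molar solubility in this solution. [Cu^+] = 2s, [S^2-] = 0.0050 + s ≈ 0.0050 (Ksp is small, so little additional dissolves).
Ksp ≈ (2s)^2 × 0.0050
s = 4.8 × 10^-24 M
Check: s = 4.8 × 10^-24 ≪ 0.0050, so the approximation is valid.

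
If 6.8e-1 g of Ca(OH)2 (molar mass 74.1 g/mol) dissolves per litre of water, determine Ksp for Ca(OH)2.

Molar solubility s = (6.8 x 10^-1 g/L) / (74.1 g/mol) = 9.18 × 10^-3 M.
Ca(OH)2(s) <=> Ca^2+ + 2 OH^-
With molar solubility s: [Ca^2+] = s, [OH^-] = 2s.
Ksp = [Ca^2+][OH^-]^2
Ksp = s(2s)^2 = 4s^3
Ksp = 4 × (9.18 x 10^-3)^3 = 3.1 x 10^-6

3.1e-6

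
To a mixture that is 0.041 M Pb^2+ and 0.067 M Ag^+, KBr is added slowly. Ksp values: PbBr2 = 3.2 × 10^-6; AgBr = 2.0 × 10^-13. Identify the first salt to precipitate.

AgBr

Each salt begins to precipitate when Q = Ksp, i.e. when [Br^-] reaches its threshold.
For PbBr2: 3.2 × 10^-6 = 0.041 × [Br^-]^2  ⇒  [Br^-] = 8.8 × 10^-3 M.
For AgBr: 2.0 × 10^-13 = 0.067 × [Br^-]  ⇒  [Br^-] = 3.0 x 10^-12 M.
The salt with the lower threshold [Br^-] precipitates first: AgBr.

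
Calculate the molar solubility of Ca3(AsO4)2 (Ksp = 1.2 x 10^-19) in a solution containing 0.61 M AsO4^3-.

Ca3(AsO4)2(s) ⇌ 3 Ca^2+(aq) + 2 AsO4^3-(aq)
Ksp = [Ca^2+]^3[AsO4^3-]^2
Let s be the molar solubility in this solution. [Ca^2+] = 3s, [AsO4^3-] = 0.61 + 2s ≈ 0.61 (Ksp is small, so little additional dissolves).
Ksp ≈ (3s)^3 × (0.61)^2
s = 2.3 x 10^-7 M
Check: 2s = 4.6 x 10^-7 ≪ 0.61, so the approximation is valid.

2.3 × 10^-7 M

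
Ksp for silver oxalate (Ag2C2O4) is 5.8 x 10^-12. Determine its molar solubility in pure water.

1.1 × 10^-4 M

Ag2C2O4(s) <=> 2 Ag^+(aq) + C2O4^2-(aq)
Ksp = [Ag^+]^2[C2O4^2-]
If s mol/L of Ag2C2O4 dissolves, [Ag^+] = 2s and [C2O4^2-] = s.
Ksp = (2s)^2s = 4s^3
s = (5.8 x 10^-12 / 4)^(1/3) = 1.1 x 10^-4 M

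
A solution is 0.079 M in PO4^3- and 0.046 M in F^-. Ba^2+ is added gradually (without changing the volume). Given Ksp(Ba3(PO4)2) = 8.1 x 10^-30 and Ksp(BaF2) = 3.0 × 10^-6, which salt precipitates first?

Ba3(PO4)2

Precipitation of each salt starts when its ion product equals its Ksp.
For Ba3(PO4)2: 8.1 x 10^-30 = (0.079)^2 × [Ba^2+]^3  ⇒  [Ba^2+] = 1.1 × 10^-9 M.
For BaF2: 3.0 × 10^-6 = (0.046)^2 × [Ba^2+]  ⇒  [Ba^2+] = 1.4 x 10^-3 M.
The salt with the lower threshold [Ba^2+] precipitates first: Ba3(PO4)2.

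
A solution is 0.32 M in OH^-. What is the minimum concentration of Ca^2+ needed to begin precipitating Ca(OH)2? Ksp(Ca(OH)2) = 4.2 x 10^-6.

Ca(OH)2(s) ⇌ Ca^2+(aq) + 2 OH^-(aq)
Ksp = [Ca^2+][OH^-]^2
Precipitation begins when Q = Ksp. With [OH^-] = 0.32 M:
4.2 x 10^-6 = (0.32)^2 × [Ca^2+]
[Ca^2+] = (4.2 x 10^-6 / 1.02 × 10^-1) = 4.1 × 10^-5 M

[Ca^2+] = 4.1 × 10^-5 M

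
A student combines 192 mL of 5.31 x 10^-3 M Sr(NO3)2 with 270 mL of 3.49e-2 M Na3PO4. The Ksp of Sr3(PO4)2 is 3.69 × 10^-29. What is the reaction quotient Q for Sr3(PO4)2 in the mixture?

Total volume = 192 + 270 = 462 mL.
[Sr^2+] = 5.31 x 10^-3 × (192/462) = 2.207 × 10^-3 M
[PO4^3-] = 3.49 × 10^-2 × (270/462) = 2.040 x 10^-2 M
Sr3(PO4)2(s) ⇌ 3 Sr^2+ + 2 PO4^3-, so Q = [Sr^2+]^3[PO4^3-]^2
Q = (2.207 x 10^-3)^3(2.040 x 10^-2)^2 = 4.47 × 10^-12
Q > Ksp, so Sr3(PO4)2 will precipitate.

Q = 4.47e-12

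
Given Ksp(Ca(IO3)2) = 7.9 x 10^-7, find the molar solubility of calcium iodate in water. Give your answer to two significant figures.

Ca(IO3)2(s) <=> Ca^2+ + 2 IO3^-
Ksp = [Ca^2+][IO3^-]^2
For each mole of Ca(IO3)2 that dissolves: [Ca^2+] = s, [IO3^-] = 2s.
Ksp = s(2s)^2 = 4s^3
Solving, s = (7.9 x 10^-7/4)^(1/3) = 5.8 × 10^-3 M

5.8 × 10^-3 M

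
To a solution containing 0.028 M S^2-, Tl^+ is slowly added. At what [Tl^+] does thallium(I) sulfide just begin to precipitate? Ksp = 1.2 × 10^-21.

[Tl^+] = 2.1 × 10^-10 M

Tl2S(s) ⇌ 2 Tl^+ + S^2-
Ksp = [Tl^+]^2[S^2-]
Precipitation begins when Q = Ksp. With [S^2-] = 0.028 M:
1.2 × 10^-21 = (0.028) × [Tl^+]^2
[Tl^+] = (1.2 × 10^-21 / 2.8 × 10^-2)^(1/2) = 2.1 × 10^-10 M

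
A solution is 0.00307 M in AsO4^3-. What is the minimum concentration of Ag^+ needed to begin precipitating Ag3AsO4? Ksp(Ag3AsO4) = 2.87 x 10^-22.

[Ag^+] = 4.54 × 10^-7 M

Ag3AsO4(s) ⇌ 3 Ag^+(aq) + AsO4^3-(aq)
Ksp = [Ag^+]^3[AsO4^3-]
Precipitation begins when Q = Ksp. With [AsO4^3-] = 0.00307 M:
2.87 x 10^-22 = (0.00307) × [Ag^+]^3
[Ag^+] = (2.87 x 10^-22 / 3.07 × 10^-3)^(1/3) = 4.54 × 10^-7 M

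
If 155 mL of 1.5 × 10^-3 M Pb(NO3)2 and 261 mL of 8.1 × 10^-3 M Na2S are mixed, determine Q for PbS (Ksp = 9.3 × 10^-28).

2.8e-6

Total volume = 155 + 261 = 416 mL.
[Pb^2+] = 1.5 × 10^-3 × (155/416) = 5.59 × 10^-4 M
[S^2-] = 8.1 × 10^-3 × (261/416) = 5.08 x 10^-3 M
PbS(s) <=> Pb^2+(aq) + S^2-(aq), so Q = [Pb^2+][S^2-]
Q = (5.59 × 10^-4)(5.08 x 10^-3) = 2.8 x 10^-6
Q > Ksp, so PbS will precipitate.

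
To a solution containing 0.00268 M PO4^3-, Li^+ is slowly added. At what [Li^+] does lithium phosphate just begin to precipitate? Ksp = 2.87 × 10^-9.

[Li^+] ≈ 1.02 × 10^-2 M

Li3PO4(s) <=> 3 Li^+ + PO4^3-
Ksp = [Li^+]^3[PO4^3-]
Precipitation begins when Q = Ksp. With [PO4^3-] = 0.00268 M:
2.87 × 10^-9 = (0.00268) × [Li^+]^3
[Li^+] = (2.87 × 10^-9 / 2.68 × 10^-3)^(1/3) = 1.02 × 10^-2 M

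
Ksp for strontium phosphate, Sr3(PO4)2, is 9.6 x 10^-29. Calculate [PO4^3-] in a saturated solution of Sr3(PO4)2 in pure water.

2.0 × 10^-6 M

Sr3(PO4)2(s) ⇌ 3 Sr^2+ + 2 PO4^3-
Ksp = [Sr^2+]^3[PO4^3-]^2
With molar solubility s: [Sr^2+] = 3s, [PO4^3-] = 2s.
So Ksp = (3s)^3 × (2s)^2 = 108s^5
s = (9.6 x 10^-29 / 108)^(1/5) = 9.77 × 10^-7 M
[PO4^3-] = 2s = 2.0 x 10^-6 M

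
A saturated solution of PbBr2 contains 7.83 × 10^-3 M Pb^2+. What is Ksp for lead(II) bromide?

PbBr2(s) ⇌ Pb^2+(aq) + 2 Br^-(aq)
Stoichiometry gives [Br^-] = (2/1)[Pb^2+] = 1.566 × 10^-2 M.
Ksp = [Pb^2+][Br^-]^2
Ksp = 7.83 x 10^-3 × (1.566 × 10^-2)^2 = 1.92 × 10^-6

1.92 × 10^-6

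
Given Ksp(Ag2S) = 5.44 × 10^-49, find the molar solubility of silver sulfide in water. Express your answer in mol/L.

Ag2S(s) ⇌ 2 Ag^+(aq) + S^2-(aq)
Ksp = [Ag^+]^2[S^2-]
Let s = molar solubility. Then [Ag^+] = 2s and [S^2-] = s.
Substituting: Ksp = (2s)^2s = 4s^3
s = (5.44 × 10^-49 / 4)^(1/3) = 5.14 × 10^-17 M

s ≈ 5.14 × 10^-17 M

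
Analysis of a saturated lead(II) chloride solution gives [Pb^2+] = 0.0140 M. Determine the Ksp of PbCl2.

PbCl2(s) ⇌ Pb^2+(aq) + 2 Cl^-(aq)
Stoichiometry gives [Cl^-] = (2/1)[Pb^2+] = 2.800 x 10^-2 M.
Ksp = [Pb^2+][Cl^-]^2
Ksp = 1.40 x 10^-2 × (2.800 × 10^-2)^2 = 1.10 x 10^-5

Ksp = 1.10 × 10^-5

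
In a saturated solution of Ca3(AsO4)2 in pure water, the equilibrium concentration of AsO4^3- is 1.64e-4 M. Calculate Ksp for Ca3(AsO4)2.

Ca3(AsO4)2(s) <=> 3 Ca^2+(aq) + 2 AsO4^3-(aq)
Stoichiometry gives [Ca^2+] = (3/2)[AsO4^3-] = 2.460 x 10^-4 M.
Ksp = [Ca^2+]^3[AsO4^3-]^2
Ksp = (2.460 x 10^-4)^3 × (1.64 × 10^-4)^2 = 4.00 × 10^-19

Ksp = 4.00e-19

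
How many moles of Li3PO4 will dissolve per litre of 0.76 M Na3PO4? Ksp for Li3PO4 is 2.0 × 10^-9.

Li3PO4(s) ⇌ 3 Li^+(aq) + PO4^3-(aq)
Ksp = [Li^+]^3[PO4^3-]
Let s = moles of Li3PO4 that dissolve per litre. [Li^+] = 3s, [PO4^3-] = 0.76 + s ≈ 0.76 (since PO4^3- from Na3PO4 dominates).
Ksp ≈ (3s)^3 × 0.76
s = 4.6 × 10^-4 M
Check: s = 4.6 x 10^-4 ≪ 0.76, so the approximation is valid.

s ≈ 4.6e-4 M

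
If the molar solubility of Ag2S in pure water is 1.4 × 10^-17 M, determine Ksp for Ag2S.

Ag2S(s) ⇌ 2 Ag^+(aq) + S^2-(aq)
Let s = molar solubility. Then [Ag^+] = 2s and [S^2-] = s.
Ksp = [Ag^+]^2[S^2-]
Substituting: Ksp = (2s)^2s = 4s^3
With s = 1.4 x 10^-17: Ksp = 1.1 × 10^-50

Ksp = 1.1e-50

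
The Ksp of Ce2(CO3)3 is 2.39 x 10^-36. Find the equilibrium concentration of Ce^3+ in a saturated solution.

[Ce^3+] ≈ 5.89e-8 M

Ce2(CO3)3(s) ⇌ 2 Ce^3+(aq) + 3 CO3^2-(aq)
Ksp = [Ce^3+]^2[CO3^2-]^3
If s mol/L of Ce2(CO3)3 dissolves, [Ce^3+] = 2s and [CO3^2-] = 3s.
Substituting: Ksp = (2s)^2(3s)^3 = 108s^5
Solving, s = (2.39 x 10^-36/108)^(1/5) = 2.944 x 10^-8 M
[Ce^3+] = 2s = 5.89 x 10^-8 M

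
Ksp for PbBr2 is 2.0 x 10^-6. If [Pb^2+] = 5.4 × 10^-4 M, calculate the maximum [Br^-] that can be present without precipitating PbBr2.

PbBr2(s) <=> Pb^2+(aq) + 2 Br^-(aq)
Ksp = [Pb^2+][Br^-]^2
Precipitation begins when Q = Ksp. With [Pb^2+] = 5.4 × 10^-4 M:
2.0 x 10^-6 = (5.4 × 10^-4) × [Br^-]^2
[Br^-] = (2.0 x 10^-6 / 5.4 × 10^-4)^(1/2) = 6.1 × 10^-2 M

[Br^-] ≈ 6.1 × 10^-2 M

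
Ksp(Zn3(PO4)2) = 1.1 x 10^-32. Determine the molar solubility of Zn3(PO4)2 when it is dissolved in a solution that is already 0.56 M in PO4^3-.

Zn3(PO4)2(s) ⇌ 3 Zn^2+(aq) + 2 PO4^3-(aq)
Ksp = [Zn^2+]^3[PO4^3-]^2
Let s be the molar solubility in this solution. [Zn^2+] = 3s, [PO4^3-] = 0.56 + 2s ≈ 0.56 (Ksp is small, so little additional dissolves).
Ksp ≈ (3s)^3 × (0.56)^2
s = 1.1 × 10^-11 M
Check: 2s = 2.2 × 10^-11 ≪ 0.56, so the approximation is valid.

s = 1.1 x 10^-11 M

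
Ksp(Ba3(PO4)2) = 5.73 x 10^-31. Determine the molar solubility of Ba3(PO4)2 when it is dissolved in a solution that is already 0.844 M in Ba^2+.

s = 4.88e-16 M

Ba3(PO4)2(s) <=> 3 Ba^2+ + 2 PO4^3-
Ksp = [Ba^2+]^3[PO4^3-]^2
Let s = moles of Ba3(PO4)2 that dissolve per litre. [Ba^2+] = 0.844 + 3s ≈ 0.844, [PO4^3-] = 2s (common-ion effect: Ba^2+ is already 0.844 M).
Ksp ≈ (0.844)^3 × (2s)^2
s = 4.88 × 10^-16 M
Check: 3s = 1.5 × 10^-15 ≪ 0.844, so the approximation is valid.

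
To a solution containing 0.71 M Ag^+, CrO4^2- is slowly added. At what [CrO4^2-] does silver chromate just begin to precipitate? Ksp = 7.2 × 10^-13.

1.4 x 10^-12 M

Ag2CrO4(s) ⇌ 2 Ag^+ + CrO4^2-
Ksp = [Ag^+]^2[CrO4^2-]
Precipitation begins when Q = Ksp. With [Ag^+] = 0.71 M:
7.2 × 10^-13 = (0.71)^2 × [CrO4^2-]
[CrO4^2-] = (7.2 × 10^-13 / 5.04 × 10^-1) = 1.4 x 10^-12 M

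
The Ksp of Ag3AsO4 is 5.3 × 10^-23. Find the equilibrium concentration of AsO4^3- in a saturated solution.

Ag3AsO4(s) ⇌ 3 Ag^+(aq) + AsO4^3-(aq)
Ksp = [Ag^+]^3[AsO4^3-]
With molar solubility s: [Ag^+] = 3s, [AsO4^3-] = s.
Substituting: Ksp = (3s)^3s = 27s^4
s = (5.3 × 10^-23 / 27)^(1/4) = 1.18 × 10^-6 M
[AsO4^3-] = s = 1.2 x 10^-6 M

[AsO4^3-] = 1.2 × 10^-6 M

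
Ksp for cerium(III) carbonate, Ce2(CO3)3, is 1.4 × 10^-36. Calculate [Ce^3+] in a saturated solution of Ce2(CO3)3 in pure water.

Ce2(CO3)3(s) ⇌ 2 Ce^3+(aq) + 3 CO3^2-(aq)
Ksp = [Ce^3+]^2[CO3^2-]^3
If s mol/L of Ce2(CO3)3 dissolves, [Ce^3+] = 2s and [CO3^2-] = 3s.
Substituting: Ksp = (2s)^2(3s)^3 = 108s^5
Solving, s = (1.4 × 10^-36/108)^(1/5) = 2.65 x 10^-8 M
[Ce^3+] = 2s = 5.3 × 10^-8 M

5.3e-8 M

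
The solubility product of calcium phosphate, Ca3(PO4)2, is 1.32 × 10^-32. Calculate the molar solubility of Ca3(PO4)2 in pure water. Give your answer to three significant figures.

s = 1.65 x 10^-7 M

Ca3(PO4)2(s) ⇌ 3 Ca^2+ + 2 PO4^3-
Ksp = [Ca^2+]^3[PO4^3-]^2
If s mol/L of Ca3(PO4)2 dissolves, [Ca^2+] = 3s and [PO4^3-] = 2s.
Ksp = (3s)^3(2s)^2 = 108s^5
s = (1.32 × 10^-32 / 108)^(1/5) = 1.65 x 10^-7 M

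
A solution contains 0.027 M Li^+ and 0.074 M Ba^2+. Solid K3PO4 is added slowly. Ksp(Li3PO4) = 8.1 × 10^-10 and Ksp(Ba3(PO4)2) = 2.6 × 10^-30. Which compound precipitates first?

Ba3(PO4)2

Each salt begins to precipitate when Q = Ksp, i.e. when [PO4^3-] reaches its threshold.
For Li3PO4: 8.1 × 10^-10 = (0.027)^3 × [PO4^3-]  ⇒  [PO4^3-] = 4.1 × 10^-5 M.
For Ba3(PO4)2: 2.6 × 10^-30 = (0.074)^3 × [PO4^3-]^2  ⇒  [PO4^3-] = 8.0 × 10^-14 M.
The salt with the lower threshold [PO4^3-] precipitates first: Ba3(PO4)2.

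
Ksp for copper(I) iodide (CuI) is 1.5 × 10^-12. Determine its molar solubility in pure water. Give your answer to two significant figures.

s = 1.2 × 10^-6 M

CuI(s) <=> Cu^+(aq) + I^-(aq)
Ksp = [Cu^+][I^-]
With molar solubility s: [Cu^+] = s, [I^-] = s.
Ksp = (s)(s) = s^2
s = (1.5 × 10^-12)^(1/2) = 1.2 × 10^-6 M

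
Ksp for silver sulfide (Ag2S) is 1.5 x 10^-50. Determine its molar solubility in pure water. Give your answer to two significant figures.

Ag2S(s) <=> 2 Ag^+(aq) + S^2-(aq)
Ksp = [Ag^+]^2[S^2-]
If s mol/L of Ag2S dissolves, [Ag^+] = 2s and [S^2-] = s.
Ksp = (2s)^2s = 4s^3
s^3 = 1.5 x 10^-50 / 4, so s = 1.6 x 10^-17 M

1.6e-17 M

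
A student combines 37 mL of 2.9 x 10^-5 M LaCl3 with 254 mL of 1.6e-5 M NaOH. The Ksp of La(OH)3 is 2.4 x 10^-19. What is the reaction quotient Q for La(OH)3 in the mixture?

Q = 1.0 x 10^-20

Total volume = 37 + 254 = 291 mL.
[La^3+] = 2.9 x 10^-5 × (37/291) = 3.69 × 10^-6 M
[OH^-] = 1.6 x 10^-5 × (254/291) = 1.40 × 10^-5 M
La(OH)3(s) ⇌ La^3+(aq) + 3 OH^-(aq), so Q = [La^3+][OH^-]^3
Q = (3.69 × 10^-6)(1.40 × 10^-5)^3 = 1.0 x 10^-20
Q < Ksp, so no precipitate of La(OH)3 forms.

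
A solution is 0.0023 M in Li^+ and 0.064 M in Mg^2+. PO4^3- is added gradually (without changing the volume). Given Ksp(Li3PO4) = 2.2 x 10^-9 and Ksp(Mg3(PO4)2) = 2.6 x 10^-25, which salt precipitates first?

Mg3(PO4)2

Precipitation of each salt starts when its ion product equals its Ksp.
For Li3PO4: 2.2 x 10^-9 = (0.0023)^3 × [PO4^3-]  ⇒  [PO4^3-] = 1.8 × 10^-1 M.
For Mg3(PO4)2: 2.6 x 10^-25 = (0.064)^3 × [PO4^3-]^2  ⇒  [PO4^3-] = 3.1 × 10^-11 M.
The salt with the lower threshold [PO4^3-] precipitates first: Mg3(PO4)2.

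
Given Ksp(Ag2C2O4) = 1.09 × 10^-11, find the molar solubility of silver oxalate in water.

s = 1.40e-4 M

Ag2C2O4(s) ⇌ 2 Ag^+(aq) + C2O4^2-(aq)
Ksp = [Ag^+]^2[C2O4^2-]
If s mol/L of Ag2C2O4 dissolves, [Ag^+] = 2s and [C2O4^2-] = s.
So Ksp = (2s)^2 × s = 4s^3
Solving, s = (1.09 × 10^-11/4)^(1/3) = 1.40 × 10^-4 M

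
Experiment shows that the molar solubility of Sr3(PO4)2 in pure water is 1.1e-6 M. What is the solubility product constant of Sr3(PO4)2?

Ksp = 1.7e-28

Sr3(PO4)2(s) ⇌ 3 Sr^2+(aq) + 2 PO4^3-(aq)
For each mole of Sr3(PO4)2 that dissolves: [Sr^2+] = 3s, [PO4^3-] = 2s.
Ksp = [Sr^2+]^3[PO4^3-]^2
Substituting: Ksp = (3s)^3(2s)^2 = 108s^5
With s = 1.1 × 10^-6: Ksp = 1.7 × 10^-28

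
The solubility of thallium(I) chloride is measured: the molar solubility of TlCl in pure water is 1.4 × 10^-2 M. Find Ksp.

Ksp ≈ 2.0 × 10^-4

TlCl(s) <=> Tl^+ + Cl^-
Let s = molar solubility. Then [Tl^+] = s and [Cl^-] = s.
Ksp = [Tl^+][Cl^-]
Ksp = s^2
Ksp = (1.4 × 10^-2)^2 = 2.0 x 10^-4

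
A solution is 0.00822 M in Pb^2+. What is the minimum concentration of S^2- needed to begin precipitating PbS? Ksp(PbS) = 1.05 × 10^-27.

PbS(s) <=> Pb^2+(aq) + S^2-(aq)
Ksp = [Pb^2+][S^2-]
Precipitation begins when Q = Ksp. With [Pb^2+] = 0.00822 M:
1.05 × 10^-27 = (0.00822) × [S^2-]
[S^2-] = (1.05 × 10^-27 / 8.22 × 10^-3) = 1.28 × 10^-25 M

[S^2-] ≈ 1.28 × 10^-25 M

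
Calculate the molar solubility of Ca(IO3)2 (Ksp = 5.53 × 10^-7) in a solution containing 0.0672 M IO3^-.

1.22 x 10^-4 M

Ca(IO3)2(s) <=> Ca^2+(aq) + 2 IO3^-(aq)
Ksp = [Ca^2+][IO3^-]^2
Let s = moles of Ca(IO3)2 that dissolve per litre. [Ca^2+] = s, [IO3^-] = 0.0672 + 2s ≈ 0.0672 (common-ion effect: IO3^- is already 0.0672 M).
Ksp ≈ s × (0.0672)^2
s = 1.22 × 10^-4 M
Check: 2s = 2.4 × 10^-4 ≪ 0.0672, so the approximation is valid.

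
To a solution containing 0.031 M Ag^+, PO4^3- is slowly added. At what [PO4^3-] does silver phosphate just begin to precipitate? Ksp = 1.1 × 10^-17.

Ag3PO4(s) ⇌ 3 Ag^+(aq) + PO4^3-(aq)
Ksp = [Ag^+]^3[PO4^3-]
Precipitation begins when Q = Ksp. With [Ag^+] = 0.031 M:
1.1 × 10^-17 = (0.031)^3 × [PO4^3-]
[PO4^3-] = (1.1 × 10^-17 / 2.98 x 10^-5) = 3.7 x 10^-13 M

[PO4^3-] = 3.7 × 10^-13 M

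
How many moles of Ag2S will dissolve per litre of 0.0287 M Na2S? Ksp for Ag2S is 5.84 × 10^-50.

s ≈ 7.13 × 10^-25 M

Ag2S(s) <=> 2 Ag^+ + S^2-
Ksp = [Ag^+]^2[S^2-]
If s mol/L dissolves here, [Ag^+] = 2s, [S^2-] = 0.0287 + s ≈ 0.0287 (Ksp is small, so little additional dissolves).
Ksp ≈ (2s)^2 × 0.0287
s = 7.13 × 10^-25 M
Check: s = 7.1 x 10^-25 ≪ 0.0287, so the approximation is valid.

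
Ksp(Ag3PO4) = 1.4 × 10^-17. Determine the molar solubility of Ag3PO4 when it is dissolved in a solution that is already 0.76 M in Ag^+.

Ag3PO4(s) ⇌ 3 Ag^+ + PO4^3-
Ksp = [Ag^+]^3[PO4^3-]
Let s be the molar solubility in this solution. [Ag^+] = 0.76 + 3s ≈ 0.76, [PO4^3-] = s (Ksp is small, so little additional dissolves).
Ksp ≈ (0.76)^3 × s
s = 3.2 × 10^-17 M
Check: 3s = 9.6 × 10^-17 ≪ 0.76, so the approximation is valid.

s = 3.2e-17 M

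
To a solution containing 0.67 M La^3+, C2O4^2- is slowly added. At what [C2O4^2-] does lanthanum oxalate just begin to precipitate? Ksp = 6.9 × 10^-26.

La2(C2O4)3(s) <=> 2 La^3+(aq) + 3 C2O4^2-(aq)
Ksp = [La^3+]^2[C2O4^2-]^3
Precipitation begins when Q = Ksp. With [La^3+] = 0.67 M:
6.9 × 10^-26 = (0.67)^2 × [C2O4^2-]^3
[C2O4^2-] = (6.9 × 10^-26 / 4.49 × 10^-1)^(1/3) = 5.4 × 10^-9 M

5.4 × 10^-9 M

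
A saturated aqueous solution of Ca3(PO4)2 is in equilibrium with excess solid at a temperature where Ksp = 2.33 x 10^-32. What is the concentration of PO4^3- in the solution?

3.70 × 10^-7 M

Ca3(PO4)2(s) <=> 3 Ca^2+ + 2 PO4^3-
Ksp = [Ca^2+]^3[PO4^3-]^2
For each mole of Ca3(PO4)2 that dissolves: [Ca^2+] = 3s, [PO4^3-] = 2s.
Ksp = (3s)^3(2s)^2 = 108s^5
Solving, s = (2.33 x 10^-32/108)^(1/5) = 1.848 × 10^-7 M
[PO4^3-] = 2s = 3.70 × 10^-7 M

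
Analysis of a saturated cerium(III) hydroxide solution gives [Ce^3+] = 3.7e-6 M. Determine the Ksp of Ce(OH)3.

Ksp ≈ 5.1e-21

Ce(OH)3(s) ⇌ Ce^3+ + 3 OH^-
Stoichiometry gives [OH^-] = (3/1)[Ce^3+] = 1.11 x 10^-5 M.
Ksp = [Ce^3+][OH^-]^3
Ksp = 3.7 × 10^-6 × (1.11 × 10^-5)^3 = 5.1 × 10^-21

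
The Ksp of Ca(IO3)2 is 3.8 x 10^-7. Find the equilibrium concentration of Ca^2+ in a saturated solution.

4.6 x 10^-3 M

Ca(IO3)2(s) ⇌ Ca^2+(aq) + 2 IO3^-(aq)
Ksp = [Ca^2+][IO3^-]^2
For each mole of Ca(IO3)2 that dissolves: [Ca^2+] = s, [IO3^-] = 2s.
Ksp = s(2s)^2 = 4s^3
Solving, s = (3.8 x 10^-7/4)^(1/3) = 4.56 x 10^-3 M
[Ca^2+] = s = 4.6 x 10^-3 M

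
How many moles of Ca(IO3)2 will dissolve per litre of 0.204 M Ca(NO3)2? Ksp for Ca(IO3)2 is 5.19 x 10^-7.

Ca(IO3)2(s) ⇌ Ca^2+(aq) + 2 IO3^-(aq)
Ksp = [Ca^2+][IO3^-]^2
Let s be the molar solubility in this solution. [Ca^2+] = 0.204 + s ≈ 0.204, [IO3^-] = 2s (Ksp is small, so little additional dissolves).
Ksp ≈ 0.204 × (2s)^2
s = 7.98 × 10^-4 M
Check: s = 8.0 x 10^-4 ≪ 0.204, so the approximation is valid.

s = 7.98 × 10^-4 M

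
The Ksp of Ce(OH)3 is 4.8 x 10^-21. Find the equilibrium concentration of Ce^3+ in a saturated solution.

Ce(OH)3(s) ⇌ Ce^3+ + 3 OH^-
Ksp = [Ce^3+][OH^-]^3
If s mol/L of Ce(OH)3 dissolves, [Ce^3+] = s and [OH^-] = 3s.
So Ksp = s × (3s)^3 = 27s^4
Solving, s = (4.8 x 10^-21/27)^(1/4) = 3.65 x 10^-6 M
[Ce^3+] = s = 3.7 × 10^-6 M

[Ce^3+] = 3.7 × 10^-6 M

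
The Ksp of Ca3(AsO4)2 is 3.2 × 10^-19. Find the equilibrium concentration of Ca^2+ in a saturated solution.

Ca3(AsO4)2(s) ⇌ 3 Ca^2+ + 2 AsO4^3-
Ksp = [Ca^2+]^3[AsO4^3-]^2
If s mol/L of Ca3(AsO4)2 dissolves, [Ca^2+] = 3s and [AsO4^3-] = 2s.
Substituting: Ksp = (3s)^3(2s)^2 = 108s^5
Solving, s = (3.2 × 10^-19/108)^(1/5) = 7.84 x 10^-5 M
[Ca^2+] = 3s = 2.4 x 10^-4 M

[Ca^2+] ≈ 2.4 × 10^-4 M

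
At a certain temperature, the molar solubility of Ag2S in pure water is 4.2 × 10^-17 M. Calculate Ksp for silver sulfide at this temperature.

Ag2S(s) <=> 2 Ag^+(aq) + S^2-(aq)
Let s = molar solubility. Then [Ag^+] = 2s and [S^2-] = s.
Ksp = [Ag^+]^2[S^2-]
Substituting: Ksp = (2s)^2s = 4s^3
With s = 4.2 x 10^-17: Ksp = 3.0 × 10^-49

Ksp = 3.0e-49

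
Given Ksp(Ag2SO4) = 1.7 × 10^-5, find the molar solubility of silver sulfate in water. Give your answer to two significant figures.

s = 1.6e-2 M

Ag2SO4(s) ⇌ 2 Ag^+ + SO4^2-
Ksp = [Ag^+]^2[SO4^2-]
Let s = molar solubility. Then [Ag^+] = 2s and [SO4^2-] = s.
So Ksp = (2s)^2 × s = 4s^3
s = (1.7 × 10^-5 / 4)^(1/3) = 1.6 × 10^-2 M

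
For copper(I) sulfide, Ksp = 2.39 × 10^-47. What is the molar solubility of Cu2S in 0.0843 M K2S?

8.42e-24 M

Cu2S(s) <=> 2 Cu^+(aq) + S^2-(aq)
Ksp = [Cu^+]^2[S^2-]
Let s = moles of Cu2S that dissolve per litre. [Cu^+] = 2s, [S^2-] = 0.0843 + s ≈ 0.0843 (Ksp is small, so little additional dissolves).
Ksp ≈ (2s)^2 × 0.0843
s = 8.42 x 10^-24 M
Check: s = 8.4 x 10^-24 ≪ 0.0843, so the approximation is valid.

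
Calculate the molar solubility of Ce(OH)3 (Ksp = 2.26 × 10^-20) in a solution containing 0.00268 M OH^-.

s = 1.17 × 10^-12 M

Ce(OH)3(s) <=> Ce^3+ + 3 OH^-
Ksp = [Ce^3+][OH^-]^3
If s mol/L dissolves here, [Ce^3+] = s, [OH^-] = 0.00268 + 3s ≈ 0.00268 (Ksp is small, so little additional dissolves).
Ksp ≈ s × (0.00268)^3
s = 1.17 x 10^-12 M
Check: 3s = 3.5 x 10^-12 ≪ 0.00268, so the approximation is valid.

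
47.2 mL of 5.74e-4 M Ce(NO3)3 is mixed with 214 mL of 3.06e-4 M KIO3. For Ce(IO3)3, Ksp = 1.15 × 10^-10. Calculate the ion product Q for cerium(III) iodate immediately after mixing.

Total volume = 47.2 + 214 = 261.2 mL.
[Ce^3+] = 5.74 × 10^-4 × (47.2/261.2) = 1.037 × 10^-4 M
[IO3^-] = 3.06 × 10^-4 × (214/261.2) = 2.507 x 10^-4 M
Ce(IO3)3(s) ⇌ Ce^3+(aq) + 3 IO3^-(aq), so Q = [Ce^3+][IO3^-]^3
Q = (1.037 x 10^-4)(2.507 × 10^-4)^3 = 1.63 x 10^-15
Q < Ksp, so no precipitate of Ce(IO3)3 forms.

Q ≈ 1.63e-15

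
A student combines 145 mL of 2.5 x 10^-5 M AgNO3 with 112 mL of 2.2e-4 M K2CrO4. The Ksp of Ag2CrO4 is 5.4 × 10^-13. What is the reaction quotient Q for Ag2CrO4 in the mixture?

Q ≈ 1.9 × 10^-14

Total volume = 145 + 112 = 257 mL.
[Ag^+] = 2.5 × 10^-5 × (145/257) = 1.41 x 10^-5 M
[CrO4^2-] = 2.2 × 10^-4 × (112/257) = 9.59 × 10^-5 M
Ag2CrO4(s) <=> 2 Ag^+ + CrO4^2-, so Q = [Ag^+]^2[CrO4^2-]
Q = (1.41 × 10^-5)^2(9.59 × 10^-5) = 1.9 × 10^-14
Q < Ksp, so no precipitate of Ag2CrO4 forms.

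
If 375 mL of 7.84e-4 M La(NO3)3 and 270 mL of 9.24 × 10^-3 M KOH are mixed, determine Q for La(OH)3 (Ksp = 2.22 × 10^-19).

Q ≈ 2.64e-11

Total volume = 375 + 270 = 645 mL.
[La^3+] = 7.84 × 10^-4 × (375/645) = 4.558 × 10^-4 M
[OH^-] = 9.24 × 10^-3 × (270/645) = 3.868 × 10^-3 M
La(OH)3(s) ⇌ La^3+(aq) + 3 OH^-(aq), so Q = [La^3+][OH^-]^3
Q = (4.558 x 10^-4)(3.868 x 10^-3)^3 = 2.64 × 10^-11
Q > Ksp, so La(OH)3 will precipitate.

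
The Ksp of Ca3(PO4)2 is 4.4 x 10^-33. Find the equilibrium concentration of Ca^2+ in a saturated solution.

Ca3(PO4)2(s) <=> 3 Ca^2+(aq) + 2 PO4^3-(aq)
Ksp = [Ca^2+]^3[PO4^3-]^2
With molar solubility s: [Ca^2+] = 3s, [PO4^3-] = 2s.
Ksp = (3s)^3(2s)^2 = 108s^5
s = (4.4 x 10^-33 / 108)^(1/5) = 1.32 x 10^-7 M
[Ca^2+] = 3s = 4.0 × 10^-7 M

[Ca^2+] = 4.0 x 10^-7 M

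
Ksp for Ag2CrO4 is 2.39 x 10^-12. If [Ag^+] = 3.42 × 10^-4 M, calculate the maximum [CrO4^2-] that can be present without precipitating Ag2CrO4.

Ag2CrO4(s) ⇌ 2 Ag^+(aq) + CrO4^2-(aq)
Ksp = [Ag^+]^2[CrO4^2-]
Precipitation begins when Q = Ksp. With [Ag^+] = 3.42 × 10^-4 M:
2.39 x 10^-12 = (3.42 × 10^-4)^2 × [CrO4^2-]
[CrO4^2-] = (2.39 x 10^-12 / 1.170 × 10^-7) = 2.04 × 10^-5 M

[CrO4^2-] = 2.04e-5 M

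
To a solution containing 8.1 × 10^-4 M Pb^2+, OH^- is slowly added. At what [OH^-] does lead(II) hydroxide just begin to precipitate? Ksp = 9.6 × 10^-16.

Pb(OH)2(s) ⇌ Pb^2+ + 2 OH^-
Ksp = [Pb^2+][OH^-]^2
Precipitation begins when Q = Ksp. With [Pb^2+] = 8.1 × 10^-4 M:
9.6 × 10^-16 = (8.1 × 10^-4) × [OH^-]^2
[OH^-] = (9.6 × 10^-16 / 8.1 x 10^-4)^(1/2) = 1.1 x 10^-6 M

1.1 × 10^-6 M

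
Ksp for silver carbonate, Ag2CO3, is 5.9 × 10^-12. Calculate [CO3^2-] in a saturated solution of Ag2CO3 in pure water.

Ag2CO3(s) ⇌ 2 Ag^+ + CO3^2-
Ksp = [Ag^+]^2[CO3^2-]
If s mol/L of Ag2CO3 dissolves, [Ag^+] = 2s and [CO3^2-] = s.
Ksp = (2s)^2s = 4s^3
s = (5.9 × 10^-12 / 4)^(1/3) = 1.14 × 10^-4 M
[CO3^2-] = s = 1.1 x 10^-4 M

[CO3^2-] ≈ 1.1 × 10^-4 M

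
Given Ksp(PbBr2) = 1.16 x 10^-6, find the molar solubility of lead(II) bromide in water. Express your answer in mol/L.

PbBr2(s) ⇌ Pb^2+(aq) + 2 Br^-(aq)
Ksp = [Pb^2+][Br^-]^2
With molar solubility s: [Pb^2+] = s, [Br^-] = 2s.
Substituting: Ksp = s(2s)^2 = 4s^3
s^3 = 1.16 x 10^-6 / 4, so s = 6.62 × 10^-3 M

s ≈ 6.62 × 10^-3 M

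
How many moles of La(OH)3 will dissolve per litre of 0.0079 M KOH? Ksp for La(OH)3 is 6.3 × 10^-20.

La(OH)3(s) ⇌ La^3+ + 3 OH^-
Ksp = [La^3+][OH^-]^3
Let s = moles of La(OH)3 that dissolve per litre. [La^3+] = s, [OH^-] = 0.0079 + 3s ≈ 0.0079 (since OH^- from KOH dominates).
Ksp ≈ s × (0.0079)^3
s = 1.3 × 10^-13 M
Check: 3s = 3.8 × 10^-13 ≪ 0.0079, so the approximation is valid.

1.3e-13 M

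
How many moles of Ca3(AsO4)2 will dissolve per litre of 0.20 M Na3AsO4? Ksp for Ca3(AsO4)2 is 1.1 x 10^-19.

4.7 x 10^-7 M

Ca3(AsO4)2(s) ⇌ 3 Ca^2+ + 2 AsO4^3-
Ksp = [Ca^2+]^3[AsO4^3-]^2
Let s be the molar solubility in this solution. [Ca^2+] = 3s, [AsO4^3-] = 0.20 + 2s ≈ 0.20 (since AsO4^3- from Na3AsO4 dominates).
Ksp ≈ (3s)^3 × (0.20)^2
s = 4.7 × 10^-7 M
Check: 2s = 9.3 x 10^-7 ≪ 0.20, so the approximation is valid.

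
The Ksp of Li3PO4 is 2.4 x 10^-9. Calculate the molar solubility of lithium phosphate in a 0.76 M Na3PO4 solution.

s ≈ 4.9 × 10^-4 M

Li3PO4(s) <=> 3 Li^+ + PO4^3-
Ksp = [Li^+]^3[PO4^3-]
Let s = moles of Li3PO4 that dissolve per litre. [Li^+] = 3s, [PO4^3-] = 0.76 + s ≈ 0.76 (common-ion effect: PO4^3- is already 0.76 M).
Ksp ≈ (3s)^3 × 0.76
s = 4.9 × 10^-4 M
Check: s = 4.9 × 10^-4 ≪ 0.76, so the approximation is valid.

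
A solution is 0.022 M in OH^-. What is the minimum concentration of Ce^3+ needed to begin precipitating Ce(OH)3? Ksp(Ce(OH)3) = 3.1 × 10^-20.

Ce(OH)3(s) ⇌ Ce^3+ + 3 OH^-
Ksp = [Ce^3+][OH^-]^3
Precipitation begins when Q = Ksp. With [OH^-] = 0.022 M:
3.1 × 10^-20 = (0.022)^3 × [Ce^3+]
[Ce^3+] = (3.1 × 10^-20 / 1.06 × 10^-5) = 2.9 × 10^-15 M

[Ce^3+] ≈ 2.9 × 10^-15 M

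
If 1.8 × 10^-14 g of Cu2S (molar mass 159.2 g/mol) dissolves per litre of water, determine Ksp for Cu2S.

5.8 x 10^-48

Molar solubility s = (1.8 x 10^-14 g/L) / (159.2 g/mol) = 1.13 × 10^-16 M.
Cu2S(s) <=> 2 Cu^+(aq) + S^2-(aq)
Let s = molar solubility. Then [Cu^+] = 2s and [S^2-] = s.
Ksp = [Cu^+]^2[S^2-]
Ksp = (2s)^2s = 4s^3
With s = 1.13 × 10^-16: Ksp = 5.8 × 10^-48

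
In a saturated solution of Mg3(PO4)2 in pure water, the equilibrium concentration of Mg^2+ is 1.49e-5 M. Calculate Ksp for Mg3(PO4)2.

Mg3(PO4)2(s) <=> 3 Mg^2+(aq) + 2 PO4^3-(aq)
Stoichiometry gives [PO4^3-] = (2/3)[Mg^2+] = 9.933 × 10^-6 M.
Ksp = [Mg^2+]^3[PO4^3-]^2
Ksp = (1.49 × 10^-5)^3 × (9.933 × 10^-6)^2 = 3.26 × 10^-25

3.26e-25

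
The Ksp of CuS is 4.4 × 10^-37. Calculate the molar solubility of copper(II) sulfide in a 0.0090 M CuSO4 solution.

CuS(s) <=> Cu^2+ + S^2-
Ksp = [Cu^2+][S^2-]
If s mol/L dissolves here, [Cu^2+] = 0.0090 + s ≈ 0.0090, [S^2-] = s (Ksp is small, so little additional dissolves).
Ksp ≈ 0.0090 × s
s = 4.9 × 10^-35 M
Check: s = 4.9 × 10^-35 ≪ 0.0090, so the approximation is valid.

s = 4.9 × 10^-35 M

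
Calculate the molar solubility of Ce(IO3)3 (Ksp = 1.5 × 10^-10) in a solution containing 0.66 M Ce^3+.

2.0e-4 M

Ce(IO3)3(s) ⇌ Ce^3+ + 3 IO3^-
Ksp = [Ce^3+][IO3^-]^3
Let s be the molar solubility in this solution. [Ce^3+] = 0.66 + s ≈ 0.66, [IO3^-] = 3s (Ksp is small, so little additional dissolves).
Ksp ≈ 0.66 × (3s)^3
s = 2.0 x 10^-4 M
Check: s = 2.0 x 10^-4 ≪ 0.66, so the approximation is valid.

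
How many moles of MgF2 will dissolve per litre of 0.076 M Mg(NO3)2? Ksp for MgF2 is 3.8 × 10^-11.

s = 1.1 × 10^-5 M

MgF2(s) ⇌ Mg^2+ + 2 F^-
Ksp = [Mg^2+][F^-]^2
If s mol/L dissolves here, [Mg^2+] = 0.076 + s ≈ 0.076, [F^-] = 2s (Ksp is small, so little additional dissolves).
Ksp ≈ 0.076 × (2s)^2
s = 1.1 × 10^-5 M
Check: s = 1.1 x 10^-5 ≪ 0.076, so the approximation is valid.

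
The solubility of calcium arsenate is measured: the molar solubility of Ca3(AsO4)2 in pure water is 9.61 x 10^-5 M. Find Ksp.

Ca3(AsO4)2(s) <=> 3 Ca^2+ + 2 AsO4^3-
If s mol/L of Ca3(AsO4)2 dissolves, [Ca^2+] = 3s and [AsO4^3-] = 2s.
Ksp = [Ca^2+]^3[AsO4^3-]^2
Ksp = (3s)^3(2s)^2 = 108s^5
With s = 9.61 × 10^-5: Ksp = 8.85 × 10^-19

Ksp ≈ 8.85 × 10^-19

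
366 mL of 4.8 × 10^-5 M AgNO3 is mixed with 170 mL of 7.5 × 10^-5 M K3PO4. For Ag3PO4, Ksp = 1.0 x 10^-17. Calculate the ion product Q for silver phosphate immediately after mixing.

Total volume = 366 + 170 = 536 mL.
[Ag^+] = 4.8 x 10^-5 × (366/536) = 3.28 × 10^-5 M
[PO4^3-] = 7.5 × 10^-5 × (170/536) = 2.38 x 10^-5 M
Ag3PO4(s) ⇌ 3 Ag^+(aq) + PO4^3-(aq), so Q = [Ag^+]^3[PO4^3-]
Q = (3.28 × 10^-5)^3(2.38 × 10^-5) = 8.4 x 10^-19
Q < Ksp, so no precipitate of Ag3PO4 forms.

Q = 8.4 x 10^-19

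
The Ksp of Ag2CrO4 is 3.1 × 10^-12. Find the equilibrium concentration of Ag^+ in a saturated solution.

Ag2CrO4(s) ⇌ 2 Ag^+(aq) + CrO4^2-(aq)
Ksp = [Ag^+]^2[CrO4^2-]
With molar solubility s: [Ag^+] = 2s, [CrO4^2-] = s.
Substituting: Ksp = (2s)^2s = 4s^3
s^3 = 3.1 × 10^-12 / 4, so s = 9.19 × 10^-5 M
[Ag^+] = 2s = 1.8 x 10^-4 M

[Ag^+] = 1.8e-4 M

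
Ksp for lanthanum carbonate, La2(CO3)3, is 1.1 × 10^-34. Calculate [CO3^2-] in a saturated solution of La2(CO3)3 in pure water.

La2(CO3)3(s) ⇌ 2 La^3+ + 3 CO3^2-
Ksp = [La^3+]^2[CO3^2-]^3
With molar solubility s: [La^3+] = 2s, [CO3^2-] = 3s.
Ksp = (2s)^2(3s)^3 = 108s^5
s = (1.1 × 10^-34 / 108)^(1/5) = 6.33 × 10^-8 M
[CO3^2-] = 3s = 1.9 × 10^-7 M

[CO3^2-] ≈ 1.9 × 10^-7 M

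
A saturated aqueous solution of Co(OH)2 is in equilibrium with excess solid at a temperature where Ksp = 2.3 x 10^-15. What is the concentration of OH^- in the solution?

Co(OH)2(s) <=> Co^2+(aq) + 2 OH^-(aq)
Ksp = [Co^2+][OH^-]^2
If s mol/L of Co(OH)2 dissolves, [Co^2+] = s and [OH^-] = 2s.
Ksp = s(2s)^2 = 4s^3
Solving, s = (2.3 x 10^-15/4)^(1/3) = 8.32 x 10^-6 M
[OH^-] = 2s = 1.7 × 10^-5 M

1.7 × 10^-5 M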